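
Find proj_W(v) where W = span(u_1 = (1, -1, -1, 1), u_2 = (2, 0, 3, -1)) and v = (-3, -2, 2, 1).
proj_W(v) = (-23/26, 15/26, 3/26, -11/26)

Set up U = [u_1 | ... | u_2] ∈ R^(4×2). The projector onto W = col(U) is P = U (U^T U)^(-1) U^T.
Compute U^T U =
  [4, -2]
  [-2, 14],
and U^T v = (-2, -1).
Solve U^T U · c = U^T v for the coefficients: c = (-15/26, -2/13). The projection is proj_W(v) = U c.
Check: (v - proj_W(v)) · u_1 = 0  (should be 0).
Check: (v - proj_W(v)) · u_2 = 0  (should be 0).
Result: proj_W(v) = (-23/26, 15/26, 3/26, -11/26).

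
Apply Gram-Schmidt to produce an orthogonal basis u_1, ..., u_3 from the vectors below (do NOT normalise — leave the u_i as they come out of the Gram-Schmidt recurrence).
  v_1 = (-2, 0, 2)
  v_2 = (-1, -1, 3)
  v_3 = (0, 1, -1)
Orthogonal basis:
  u_1 = (-2, 0, 2)
  u_2 = (1, -1, 1)
  u_3 = (1/6, 1/3, 1/6)

Apply the Gram-Schmidt recurrence
  u_1 = v_1
  u_i = v_i − Σ_{j<i} ((v_i · u_j) / (u_j · u_j)) · u_j.

Step by step this gives:
  u_1 = (-2, 0, 2)
  u_2 = (1, -1, 1)
  u_3 = (1/6, 1/3, 1/6)

Orthogonality check:
  u_2 · u_1 = 0 (should be 0)
  u_3 · u_1 = 0 (should be 0)
  u_3 · u_2 = 0 (should be 0)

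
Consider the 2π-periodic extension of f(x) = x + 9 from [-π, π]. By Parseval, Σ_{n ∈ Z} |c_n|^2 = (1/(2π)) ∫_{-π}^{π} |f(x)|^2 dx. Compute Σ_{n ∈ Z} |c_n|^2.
Σ |c_n|^2 = π^2/3 + 81

Expand and integrate term by term over [-π, π]:
  ∫ (x)^2 dx = 1·(2π^3/3); ∫ 2·1·(9)·x dx = 0 (odd integrand); ∫ 9^2 dx = 81·2π.
So (1/(2π)) ∫_{-π}^{π} (x + 9)^2 dx = 1π^2/3 + 81 = π^2/3 + 81.
Parseval ⇒ Σ |c_n|^2 = π^2/3 + 81.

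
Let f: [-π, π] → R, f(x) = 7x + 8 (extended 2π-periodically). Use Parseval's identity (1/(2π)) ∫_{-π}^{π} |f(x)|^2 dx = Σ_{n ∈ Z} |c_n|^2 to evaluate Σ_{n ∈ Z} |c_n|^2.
Σ |c_n|^2 = 49π^2/3 + 64

Expand and integrate term by term over [-π, π]:
  ∫ (7x)^2 dx = 49·(2π^3/3); ∫ 2·7·(8)·x dx = 0 (odd integrand); ∫ 8^2 dx = 64·2π.
So (1/(2π)) ∫_{-π}^{π} (7x + 8)^2 dx = 49π^2/3 + 64 = 49π^2/3 + 64.
Parseval ⇒ Σ |c_n|^2 = 49π^2/3 + 64.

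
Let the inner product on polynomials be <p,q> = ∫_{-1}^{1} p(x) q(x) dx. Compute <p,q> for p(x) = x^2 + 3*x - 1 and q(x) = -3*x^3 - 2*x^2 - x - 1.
<p,q> = -56/15

Expand the product: p(x)·q(x) = -3*x^5 - 11*x^4 - 4*x^3 - 2*x^2 - 2*x + 1.
∫_{-1}^{1} of each monomial x^k gives [2/(k+1) if k even, 0 if k odd]. Integrating term-by-term (or equivalently evaluating the antiderivative F(x) = -x^6/2 - 11*x^5/5 - x^4 - 2*x^3/3 - x^2 + x at the endpoints):
  F(1) − F(−1) = -131/30 − (-19/30) = -56/15.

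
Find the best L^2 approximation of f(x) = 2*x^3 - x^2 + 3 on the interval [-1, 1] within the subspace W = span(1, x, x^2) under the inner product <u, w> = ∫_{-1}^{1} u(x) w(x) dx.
g(x) = -x^2 + 6*x/5 + 3

The best approximation g ∈ W is the orthogonal projection of f onto W. Writing g = a_0 + a_1 x + a_2 x^2, the coefficients solve the normal equations G · a = b where
  G_{ij} = <φ_i, φ_j> and b_i = <f, φ_i>, with φ_0 = 1, φ_1 = x, φ_2 = x^2.
G =
  [2, 0, 2/3]
  [0, 2/3, 0]
  [2/3, 0, 2/5],
b = (16/3, 4/5, 8/5).
Solving gives a_0 = 3, a_1 = 6/5, a_2 = -1, so
  g(x) = -x^2 + 6*x/5 + 3.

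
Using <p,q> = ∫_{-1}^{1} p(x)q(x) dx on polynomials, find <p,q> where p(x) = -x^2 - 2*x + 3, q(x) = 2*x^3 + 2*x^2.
<p,q> = 8/5

Expand the product: p(x)·q(x) = -2*x^5 - 6*x^4 + 2*x^3 + 6*x^2.
∫_{-1}^{1} of each monomial x^k gives [2/(k+1) if k even, 0 if k odd]. Integrating term-by-term (or equivalently evaluating the antiderivative F(x) = -x^6/3 - 6*x^5/5 + x^4/2 + 2*x^3 at the endpoints):
  F(1) − F(−1) = 29/30 − (-19/30) = 8/5.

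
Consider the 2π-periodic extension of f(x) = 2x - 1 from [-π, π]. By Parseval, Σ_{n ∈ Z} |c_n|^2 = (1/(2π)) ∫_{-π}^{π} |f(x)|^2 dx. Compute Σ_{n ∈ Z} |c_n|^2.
Σ |c_n|^2 = 4π^2/3 + 1

Expand and integrate term by term over [-π, π]:
  ∫ (2x)^2 dx = 4·(2π^3/3); ∫ 2·2·(-1)·x dx = 0 (odd integrand); ∫ (-1)^2 dx = 1·2π.
So (1/(2π)) ∫_{-π}^{π} (2x - 1)^2 dx = 4π^2/3 + 1 = 4π^2/3 + 1.
Parseval ⇒ Σ |c_n|^2 = 4π^2/3 + 1.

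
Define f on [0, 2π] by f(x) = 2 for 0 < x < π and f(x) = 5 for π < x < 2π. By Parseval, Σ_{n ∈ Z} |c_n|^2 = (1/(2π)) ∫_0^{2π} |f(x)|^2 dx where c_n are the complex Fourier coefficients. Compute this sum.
Σ |c_n|^2 = 29/2

Parseval equates the L^2 energy of f (normalised by 1/(2π)) with the ℓ^2 sum of its Fourier coefficients: (1/(2π)) ∫_0^{2π} |f|^2 = Σ |c_n|^2.
Compute the left side: (1/(2π)) [∫_0^π 2^2 dx + ∫_π^{2π} 5^2 dx] = (1/(2π)) · (4π + 25π) = (4 + 25)/2 = 29/2.
So Σ_{n ∈ Z} |c_n|^2 = 29/2.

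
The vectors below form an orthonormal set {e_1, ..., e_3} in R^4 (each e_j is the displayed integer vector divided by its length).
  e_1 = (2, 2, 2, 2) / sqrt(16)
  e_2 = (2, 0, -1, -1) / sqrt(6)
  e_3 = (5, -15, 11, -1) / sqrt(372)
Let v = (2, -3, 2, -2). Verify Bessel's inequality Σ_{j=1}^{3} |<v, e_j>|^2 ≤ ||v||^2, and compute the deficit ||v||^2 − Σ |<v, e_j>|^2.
Σ |<v, e_j>|^2 = 1221/62; ||v||^2 = 21; deficit = 81/62

Write each e_j = u_j / sqrt(<u_j, u_j>) where u_j is the displayed integer vector. Then <v, e_j> = <v, u_j> / sqrt(<u_j, u_j>), so |<v, e_j>|^2 = <v, u_j>^2 / <u_j, u_j>.
Coefficients: <v, e_1> = -2/sqrt(16), <v, e_2> = 4/sqrt(6), <v, e_3> = 79/sqrt(372).
Square and sum: Σ |<v, e_j>|^2 = 1221/62.
Compute ||v||^2 = v·v = 21.
Deficit = 21 − 1221/62 = 81/62 ≥ 0, confirming Bessel's inequality. (The deficit equals ||v − Σ <v,e_j> e_j||^2, the squared distance from v to span{e_j}.)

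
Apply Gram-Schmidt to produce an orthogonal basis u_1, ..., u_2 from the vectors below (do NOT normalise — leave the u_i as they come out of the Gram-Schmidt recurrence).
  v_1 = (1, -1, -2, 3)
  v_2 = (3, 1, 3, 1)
Orthogonal basis:
  u_1 = (1, -1, -2, 3)
  u_2 = (46/15, 14/15, 43/15, 6/5)

Apply the Gram-Schmidt recurrence
  u_1 = v_1
  u_i = v_i − Σ_{j<i} ((v_i · u_j) / (u_j · u_j)) · u_j.

Step by step this gives:
  u_1 = (1, -1, -2, 3)
  u_2 = (46/15, 14/15, 43/15, 6/5)

Orthogonality check:
  u_2 · u_1 = 0 (should be 0)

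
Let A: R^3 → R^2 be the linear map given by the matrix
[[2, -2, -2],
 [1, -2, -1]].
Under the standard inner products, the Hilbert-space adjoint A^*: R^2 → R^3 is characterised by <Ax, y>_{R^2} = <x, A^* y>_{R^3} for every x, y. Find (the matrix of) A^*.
A^* = A^T =
[[2, 1],
 [-2, -2],
 [-2, -1]]

For real matrices with standard dot products, the defining identity <Ax, y> = <x, A^* y> gives (Ax)^T y = x^T (A^*) y, i.e. x^T A^T y = x^T (A^*) y. Since this holds for all x, y, we must have A^* = A^T. Therefore
A^* =
[[2, 1],
 [-2, -2],
 [-2, -1]].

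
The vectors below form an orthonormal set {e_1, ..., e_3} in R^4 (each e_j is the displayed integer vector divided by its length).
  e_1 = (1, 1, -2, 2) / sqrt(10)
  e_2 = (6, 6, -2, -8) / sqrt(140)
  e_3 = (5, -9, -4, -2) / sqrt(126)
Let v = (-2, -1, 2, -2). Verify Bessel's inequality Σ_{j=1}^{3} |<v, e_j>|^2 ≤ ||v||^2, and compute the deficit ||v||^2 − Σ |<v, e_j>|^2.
Σ |<v, e_j>|^2 = 113/9; ||v||^2 = 13; deficit = 4/9

Write each e_j = u_j / sqrt(<u_j, u_j>) where u_j is the displayed integer vector. Then <v, e_j> = <v, u_j> / sqrt(<u_j, u_j>), so |<v, e_j>|^2 = <v, u_j>^2 / <u_j, u_j>.
Coefficients: <v, e_1> = -11/sqrt(10), <v, e_2> = -6/sqrt(140), <v, e_3> = -5/sqrt(126).
Square and sum: Σ |<v, e_j>|^2 = 113/9.
Compute ||v||^2 = v·v = 13.
Deficit = 13 − 113/9 = 4/9 ≥ 0, confirming Bessel's inequality. (The deficit equals ||v − Σ <v,e_j> e_j||^2, the squared distance from v to span{e_j}.)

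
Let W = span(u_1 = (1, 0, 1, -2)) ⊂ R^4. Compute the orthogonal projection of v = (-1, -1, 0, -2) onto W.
proj_W(v) = (1/2, 0, 1/2, -1)

Set up U = [u_1 | ... | u_1] ∈ R^(4×1). The projector onto W = col(U) is P = U (U^T U)^(-1) U^T.
Compute U^T U =
  [6],
and U^T v = (3).
Solve U^T U · c = U^T v for the coefficients: c = (1/2). The projection is proj_W(v) = U c.
Check: (v - proj_W(v)) · u_1 = 0  (should be 0).
Result: proj_W(v) = (1/2, 0, 1/2, -1).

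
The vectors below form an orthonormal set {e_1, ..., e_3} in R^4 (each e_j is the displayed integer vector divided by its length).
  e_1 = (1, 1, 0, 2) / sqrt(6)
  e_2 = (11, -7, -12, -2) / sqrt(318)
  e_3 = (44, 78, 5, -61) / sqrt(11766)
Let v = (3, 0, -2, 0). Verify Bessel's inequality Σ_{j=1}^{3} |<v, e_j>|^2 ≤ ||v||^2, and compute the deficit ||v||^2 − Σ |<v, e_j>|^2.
Σ |<v, e_j>|^2 = 1441/111; ||v||^2 = 13; deficit = 2/111

Write each e_j = u_j / sqrt(<u_j, u_j>) where u_j is the displayed integer vector. Then <v, e_j> = <v, u_j> / sqrt(<u_j, u_j>), so |<v, e_j>|^2 = <v, u_j>^2 / <u_j, u_j>.
Coefficients: <v, e_1> = 3/sqrt(6), <v, e_2> = 57/sqrt(318), <v, e_3> = 122/sqrt(11766).
Square and sum: Σ |<v, e_j>|^2 = 1441/111.
Compute ||v||^2 = v·v = 13.
Deficit = 13 − 1441/111 = 2/111 ≥ 0, confirming Bessel's inequality. (The deficit equals ||v − Σ <v,e_j> e_j||^2, the squared distance from v to span{e_j}.)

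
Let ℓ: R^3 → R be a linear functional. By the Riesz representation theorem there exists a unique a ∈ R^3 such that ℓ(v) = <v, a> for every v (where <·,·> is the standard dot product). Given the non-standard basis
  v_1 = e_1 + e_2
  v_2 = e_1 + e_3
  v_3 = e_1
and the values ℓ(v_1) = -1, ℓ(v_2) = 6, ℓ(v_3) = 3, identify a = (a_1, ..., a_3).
a = (3, -4, 3)

Write a = (a_1, ..., a_3) in the standard basis. For each basis vector v_i, ℓ(v_i) = <v_i, a> is a linear equation in the a_j's. Collect the n equations into a matrix system V a = ℓ, where row i of V is v_i (expressed in the standard basis). Since V is invertible (lower-triangular with 1s on the diagonal, up to permutation), solve by back-substitution:
  V =
[[1, 1, 0],
 [1, 0, 1],
 [1, 0, 0]]
  V a = (-1, 6, 3)
Solving gives a = (3, -4, 3).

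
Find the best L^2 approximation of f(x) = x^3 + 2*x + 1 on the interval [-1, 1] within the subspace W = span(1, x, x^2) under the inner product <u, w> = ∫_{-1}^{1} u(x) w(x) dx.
g(x) = 13*x/5 + 1

The best approximation g ∈ W is the orthogonal projection of f onto W. Writing g = a_0 + a_1 x + a_2 x^2, the coefficients solve the normal equations G · a = b where
  G_{ij} = <φ_i, φ_j> and b_i = <f, φ_i>, with φ_0 = 1, φ_1 = x, φ_2 = x^2.
G =
  [2, 0, 2/3]
  [0, 2/3, 0]
  [2/3, 0, 2/5],
b = (2, 26/15, 2/3).
Solving gives a_0 = 1, a_1 = 13/5, a_2 = 0, so
  g(x) = 13*x/5 + 1.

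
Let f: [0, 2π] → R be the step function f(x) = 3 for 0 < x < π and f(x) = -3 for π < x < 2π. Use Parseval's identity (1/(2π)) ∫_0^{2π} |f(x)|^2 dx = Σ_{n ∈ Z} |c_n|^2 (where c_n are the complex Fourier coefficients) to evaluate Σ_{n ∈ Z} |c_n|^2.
Σ |c_n|^2 = 9

Parseval equates the L^2 energy of f (normalised by 1/(2π)) with the ℓ^2 sum of its Fourier coefficients: (1/(2π)) ∫_0^{2π} |f|^2 = Σ |c_n|^2.
Compute the left side: (1/(2π)) [∫_0^π 3^2 dx + ∫_π^{2π} (-3)^2 dx] = (1/(2π)) · (9π + 9π) = (9 + 9)/2 = 9.
So Σ_{n ∈ Z} |c_n|^2 = 9.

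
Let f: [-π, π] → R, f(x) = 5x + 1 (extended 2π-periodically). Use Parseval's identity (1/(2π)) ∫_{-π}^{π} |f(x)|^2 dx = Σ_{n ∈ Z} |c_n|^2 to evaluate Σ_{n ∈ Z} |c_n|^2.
Σ |c_n|^2 = 25π^2/3 + 1

Expand and integrate term by term over [-π, π]:
  ∫ (5x)^2 dx = 25·(2π^3/3); ∫ 2·5·(1)·x dx = 0 (odd integrand); ∫ 1^2 dx = 1·2π.
So (1/(2π)) ∫_{-π}^{π} (5x + 1)^2 dx = 25π^2/3 + 1 = 25π^2/3 + 1.
Parseval ⇒ Σ |c_n|^2 = 25π^2/3 + 1.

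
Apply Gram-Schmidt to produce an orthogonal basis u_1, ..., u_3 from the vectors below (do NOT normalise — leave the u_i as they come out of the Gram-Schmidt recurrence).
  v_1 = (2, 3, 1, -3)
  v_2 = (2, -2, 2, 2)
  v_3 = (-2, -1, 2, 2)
Orthogonal basis:
  u_1 = (2, 3, 1, -3)
  u_2 = (58/23, -28/23, 52/23, 28/23)
  u_3 = (-132/83, 58/83, 165/83, 25/83)

Apply the Gram-Schmidt recurrence
  u_1 = v_1
  u_i = v_i − Σ_{j<i} ((v_i · u_j) / (u_j · u_j)) · u_j.

Step by step this gives:
  u_1 = (2, 3, 1, -3)
  u_2 = (58/23, -28/23, 52/23, 28/23)
  u_3 = (-132/83, 58/83, 165/83, 25/83)

Orthogonality check:
  u_2 · u_1 = 0 (should be 0)
  u_3 · u_1 = 0 (should be 0)
  u_3 · u_2 = 0 (should be 0)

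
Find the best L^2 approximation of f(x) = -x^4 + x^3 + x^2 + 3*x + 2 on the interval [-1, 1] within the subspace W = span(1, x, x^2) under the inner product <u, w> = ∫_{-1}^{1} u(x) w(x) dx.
g(x) = x^2/7 + 18*x/5 + 73/35

The best approximation g ∈ W is the orthogonal projection of f onto W. Writing g = a_0 + a_1 x + a_2 x^2, the coefficients solve the normal equations G · a = b where
  G_{ij} = <φ_i, φ_j> and b_i = <f, φ_i>, with φ_0 = 1, φ_1 = x, φ_2 = x^2.
G =
  [2, 0, 2/3]
  [0, 2/3, 0]
  [2/3, 0, 2/5],
b = (64/15, 12/5, 152/105).
Solving gives a_0 = 73/35, a_1 = 18/5, a_2 = 1/7, so
  g(x) = x^2/7 + 18*x/5 + 73/35.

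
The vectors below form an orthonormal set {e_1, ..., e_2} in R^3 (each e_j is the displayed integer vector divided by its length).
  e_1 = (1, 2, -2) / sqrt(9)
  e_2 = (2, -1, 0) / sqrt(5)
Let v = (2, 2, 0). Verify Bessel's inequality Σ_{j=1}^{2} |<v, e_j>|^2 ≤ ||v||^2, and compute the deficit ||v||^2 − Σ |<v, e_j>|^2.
Σ |<v, e_j>|^2 = 24/5; ||v||^2 = 8; deficit = 16/5

Write each e_j = u_j / sqrt(<u_j, u_j>) where u_j is the displayed integer vector. Then <v, e_j> = <v, u_j> / sqrt(<u_j, u_j>), so |<v, e_j>|^2 = <v, u_j>^2 / <u_j, u_j>.
Coefficients: <v, e_1> = 6/sqrt(9), <v, e_2> = 2/sqrt(5).
Square and sum: Σ |<v, e_j>|^2 = 24/5.
Compute ||v||^2 = v·v = 8.
Deficit = 8 − 24/5 = 16/5 ≥ 0, confirming Bessel's inequality. (The deficit equals ||v − Σ <v,e_j> e_j||^2, the squared distance from v to span{e_j}.)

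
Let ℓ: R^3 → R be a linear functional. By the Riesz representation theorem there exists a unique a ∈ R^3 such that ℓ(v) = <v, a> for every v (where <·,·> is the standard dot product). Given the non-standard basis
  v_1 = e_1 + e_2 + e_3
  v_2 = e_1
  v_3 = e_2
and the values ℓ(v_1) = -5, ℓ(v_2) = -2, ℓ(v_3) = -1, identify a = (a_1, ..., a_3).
a = (-2, -1, -2)

Write a = (a_1, ..., a_3) in the standard basis. For each basis vector v_i, ℓ(v_i) = <v_i, a> is a linear equation in the a_j's. Collect the n equations into a matrix system V a = ℓ, where row i of V is v_i (expressed in the standard basis). Since V is invertible (lower-triangular with 1s on the diagonal, up to permutation), solve by back-substitution:
  V =
[[1, 1, 1],
 [1, 0, 0],
 [0, 1, 0]]
  V a = (-5, -2, -1)
Solving gives a = (-2, -1, -2).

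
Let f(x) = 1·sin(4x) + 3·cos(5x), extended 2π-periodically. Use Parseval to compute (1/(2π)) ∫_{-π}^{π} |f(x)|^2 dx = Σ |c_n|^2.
Σ |c_n|^2 = 5

Expand |f|^2 and use orthogonality of {sin(nx), cos(mx)} on [-π, π]:
  ∫_{-π}^{π} sin(nx)^2 dx = π, ∫ cos(mx)^2 dx = π, and cross terms integrate to 0.
So ∫_{-π}^{π} f(x)^2 dx = 1^2 · π + 3^2 · π = (1 + 9)π.
Divide by 2π: (1 + 9)/2 = 5.
By Parseval, this equals Σ |c_n|^2.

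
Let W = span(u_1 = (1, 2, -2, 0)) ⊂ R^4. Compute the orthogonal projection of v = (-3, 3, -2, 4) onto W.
proj_W(v) = (7/9, 14/9, -14/9, 0)

Set up U = [u_1 | ... | u_1] ∈ R^(4×1). The projector onto W = col(U) is P = U (U^T U)^(-1) U^T.
Compute U^T U =
  [9],
and U^T v = (7).
Solve U^T U · c = U^T v for the coefficients: c = (7/9). The projection is proj_W(v) = U c.
Check: (v - proj_W(v)) · u_1 = 0  (should be 0).
Result: proj_W(v) = (7/9, 14/9, -14/9, 0).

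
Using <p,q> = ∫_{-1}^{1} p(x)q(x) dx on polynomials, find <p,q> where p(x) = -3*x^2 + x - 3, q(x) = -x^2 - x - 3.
<p,q> = 398/15

Expand the product: p(x)·q(x) = 3*x^4 + 2*x^3 + 11*x^2 + 9.
∫_{-1}^{1} of each monomial x^k gives [2/(k+1) if k even, 0 if k odd]. Integrating term-by-term (or equivalently evaluating the antiderivative F(x) = 3*x^5/5 + x^4/2 + 11*x^3/3 + 9*x at the endpoints):
  F(1) − F(−1) = 413/30 − (-383/30) = 398/15.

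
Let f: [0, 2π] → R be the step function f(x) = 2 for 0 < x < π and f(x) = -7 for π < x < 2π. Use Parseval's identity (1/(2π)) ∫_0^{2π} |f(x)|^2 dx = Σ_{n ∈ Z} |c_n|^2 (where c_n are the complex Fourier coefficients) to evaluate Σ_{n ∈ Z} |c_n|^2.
Σ |c_n|^2 = 53/2

Parseval equates the L^2 energy of f (normalised by 1/(2π)) with the ℓ^2 sum of its Fourier coefficients: (1/(2π)) ∫_0^{2π} |f|^2 = Σ |c_n|^2.
Compute the left side: (1/(2π)) [∫_0^π 2^2 dx + ∫_π^{2π} (-7)^2 dx] = (1/(2π)) · (4π + 49π) = (4 + 49)/2 = 53/2.
So Σ_{n ∈ Z} |c_n|^2 = 53/2.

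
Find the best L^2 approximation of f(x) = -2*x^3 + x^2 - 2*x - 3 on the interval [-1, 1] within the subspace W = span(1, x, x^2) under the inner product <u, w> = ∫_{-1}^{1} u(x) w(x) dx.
g(x) = x^2 - 16*x/5 - 3

The best approximation g ∈ W is the orthogonal projection of f onto W. Writing g = a_0 + a_1 x + a_2 x^2, the coefficients solve the normal equations G · a = b where
  G_{ij} = <φ_i, φ_j> and b_i = <f, φ_i>, with φ_0 = 1, φ_1 = x, φ_2 = x^2.
G =
  [2, 0, 2/3]
  [0, 2/3, 0]
  [2/3, 0, 2/5],
b = (-16/3, -32/15, -8/5).
Solving gives a_0 = -3, a_1 = -16/5, a_2 = 1, so
  g(x) = x^2 - 16*x/5 - 3.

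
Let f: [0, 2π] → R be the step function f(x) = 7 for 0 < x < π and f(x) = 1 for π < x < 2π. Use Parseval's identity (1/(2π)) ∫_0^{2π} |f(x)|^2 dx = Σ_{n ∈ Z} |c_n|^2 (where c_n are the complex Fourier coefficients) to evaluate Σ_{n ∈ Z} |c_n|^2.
Σ |c_n|^2 = 25

Parseval equates the L^2 energy of f (normalised by 1/(2π)) with the ℓ^2 sum of its Fourier coefficients: (1/(2π)) ∫_0^{2π} |f|^2 = Σ |c_n|^2.
Compute the left side: (1/(2π)) [∫_0^π 7^2 dx + ∫_π^{2π} 1^2 dx] = (1/(2π)) · (49π + 1π) = (49 + 1)/2 = 25.
So Σ_{n ∈ Z} |c_n|^2 = 25.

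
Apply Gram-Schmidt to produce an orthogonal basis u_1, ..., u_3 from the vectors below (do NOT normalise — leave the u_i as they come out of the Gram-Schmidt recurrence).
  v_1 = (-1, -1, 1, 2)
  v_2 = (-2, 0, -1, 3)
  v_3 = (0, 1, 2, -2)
Orthogonal basis:
  u_1 = (-1, -1, 1, 2)
  u_2 = (-1, 1, -2, 1)
  u_3 = (-8/7, 9/7, 1, -3/7)

Apply the Gram-Schmidt recurrence
  u_1 = v_1
  u_i = v_i − Σ_{j<i} ((v_i · u_j) / (u_j · u_j)) · u_j.

Step by step this gives:
  u_1 = (-1, -1, 1, 2)
  u_2 = (-1, 1, -2, 1)
  u_3 = (-8/7, 9/7, 1, -3/7)

Orthogonality check:
  u_2 · u_1 = 0 (should be 0)
  u_3 · u_1 = 0 (should be 0)
  u_3 · u_2 = 0 (should be 0)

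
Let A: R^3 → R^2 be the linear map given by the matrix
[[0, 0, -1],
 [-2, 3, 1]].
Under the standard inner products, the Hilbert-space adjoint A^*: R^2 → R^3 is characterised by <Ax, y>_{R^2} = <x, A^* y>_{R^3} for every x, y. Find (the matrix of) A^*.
A^* = A^T =
[[0, -2],
 [0, 3],
 [-1, 1]]

For real matrices with standard dot products, the defining identity <Ax, y> = <x, A^* y> gives (Ax)^T y = x^T (A^*) y, i.e. x^T A^T y = x^T (A^*) y. Since this holds for all x, y, we must have A^* = A^T. Therefore
A^* =
[[0, -2],
 [0, 3],
 [-1, 1]].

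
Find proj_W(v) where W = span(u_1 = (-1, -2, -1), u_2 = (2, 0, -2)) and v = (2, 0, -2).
proj_W(v) = (2, 0, -2)

Set up U = [u_1 | ... | u_2] ∈ R^(3×2). The projector onto W = col(U) is P = U (U^T U)^(-1) U^T.
Compute U^T U =
  [6, 0]
  [0, 8],
and U^T v = (0, 8).
Solve U^T U · c = U^T v for the coefficients: c = (0, 1). The projection is proj_W(v) = U c.
Check: (v - proj_W(v)) · u_1 = 0  (should be 0).
Check: (v - proj_W(v)) · u_2 = 0  (should be 0).
Result: proj_W(v) = (2, 0, -2).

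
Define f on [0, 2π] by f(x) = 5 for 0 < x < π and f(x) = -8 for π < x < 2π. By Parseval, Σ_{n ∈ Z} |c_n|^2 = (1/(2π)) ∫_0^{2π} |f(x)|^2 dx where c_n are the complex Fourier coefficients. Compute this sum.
Σ |c_n|^2 = 89/2

Parseval equates the L^2 energy of f (normalised by 1/(2π)) with the ℓ^2 sum of its Fourier coefficients: (1/(2π)) ∫_0^{2π} |f|^2 = Σ |c_n|^2.
Compute the left side: (1/(2π)) [∫_0^π 5^2 dx + ∫_π^{2π} (-8)^2 dx] = (1/(2π)) · (25π + 64π) = (25 + 64)/2 = 89/2.
So Σ_{n ∈ Z} |c_n|^2 = 89/2.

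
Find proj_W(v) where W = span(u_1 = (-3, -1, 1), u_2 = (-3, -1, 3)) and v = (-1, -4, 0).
proj_W(v) = (-21/10, -7/10, 0)

Set up U = [u_1 | ... | u_2] ∈ R^(3×2). The projector onto W = col(U) is P = U (U^T U)^(-1) U^T.
Compute U^T U =
  [11, 13]
  [13, 19],
and U^T v = (7, 7).
Solve U^T U · c = U^T v for the coefficients: c = (21/20, -7/20). The projection is proj_W(v) = U c.
Check: (v - proj_W(v)) · u_1 = 0  (should be 0).
Check: (v - proj_W(v)) · u_2 = 0  (should be 0).
Result: proj_W(v) = (-21/10, -7/10, 0).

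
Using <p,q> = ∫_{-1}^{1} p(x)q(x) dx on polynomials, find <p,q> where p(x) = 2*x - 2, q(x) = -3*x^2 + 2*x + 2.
<p,q> = -4/3

Expand the product: p(x)·q(x) = -6*x^3 + 10*x^2 - 4.
∫_{-1}^{1} of each monomial x^k gives [2/(k+1) if k even, 0 if k odd]. Integrating term-by-term (or equivalently evaluating the antiderivative F(x) = -3*x^4/2 + 10*x^3/3 - 4*x at the endpoints):
  F(1) − F(−1) = -13/6 − (-5/6) = -4/3.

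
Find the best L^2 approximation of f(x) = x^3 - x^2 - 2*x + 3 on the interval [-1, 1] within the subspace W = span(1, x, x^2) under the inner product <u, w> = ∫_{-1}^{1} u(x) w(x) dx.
g(x) = -x^2 - 7*x/5 + 3

The best approximation g ∈ W is the orthogonal projection of f onto W. Writing g = a_0 + a_1 x + a_2 x^2, the coefficients solve the normal equations G · a = b where
  G_{ij} = <φ_i, φ_j> and b_i = <f, φ_i>, with φ_0 = 1, φ_1 = x, φ_2 = x^2.
G =
  [2, 0, 2/3]
  [0, 2/3, 0]
  [2/3, 0, 2/5],
b = (16/3, -14/15, 8/5).
Solving gives a_0 = 3, a_1 = -7/5, a_2 = -1, so
  g(x) = -x^2 - 7*x/5 + 3.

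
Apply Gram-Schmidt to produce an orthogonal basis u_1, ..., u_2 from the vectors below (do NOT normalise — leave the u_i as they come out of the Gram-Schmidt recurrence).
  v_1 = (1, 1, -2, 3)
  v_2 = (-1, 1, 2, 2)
Orthogonal basis:
  u_1 = (1, 1, -2, 3)
  u_2 = (-17/15, 13/15, 34/15, 8/5)

Apply the Gram-Schmidt recurrence
  u_1 = v_1
  u_i = v_i − Σ_{j<i} ((v_i · u_j) / (u_j · u_j)) · u_j.

Step by step this gives:
  u_1 = (1, 1, -2, 3)
  u_2 = (-17/15, 13/15, 34/15, 8/5)

Orthogonality check:
  u_2 · u_1 = 0 (should be 0)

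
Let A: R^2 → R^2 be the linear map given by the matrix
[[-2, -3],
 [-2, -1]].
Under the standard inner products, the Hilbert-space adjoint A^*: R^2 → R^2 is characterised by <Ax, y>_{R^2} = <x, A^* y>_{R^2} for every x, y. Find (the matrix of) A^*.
A^* = A^T =
[[-2, -2],
 [-3, -1]]

For real matrices with standard dot products, the defining identity <Ax, y> = <x, A^* y> gives (Ax)^T y = x^T (A^*) y, i.e. x^T A^T y = x^T (A^*) y. Since this holds for all x, y, we must have A^* = A^T. Therefore
A^* =
[[-2, -2],
 [-3, -1]].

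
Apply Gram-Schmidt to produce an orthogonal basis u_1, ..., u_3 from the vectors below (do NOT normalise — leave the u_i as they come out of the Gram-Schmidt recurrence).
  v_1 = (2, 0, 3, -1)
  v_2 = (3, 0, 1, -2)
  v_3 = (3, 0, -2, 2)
Orthogonal basis:
  u_1 = (2, 0, 3, -1)
  u_2 = (10/7, 0, -19/14, -17/14)
  u_3 = (31/15, 0, -31/75, 217/75)

Apply the Gram-Schmidt recurrence
  u_1 = v_1
  u_i = v_i − Σ_{j<i} ((v_i · u_j) / (u_j · u_j)) · u_j.

Step by step this gives:
  u_1 = (2, 0, 3, -1)
  u_2 = (10/7, 0, -19/14, -17/14)
  u_3 = (31/15, 0, -31/75, 217/75)

Orthogonality check:
  u_2 · u_1 = 0 (should be 0)
  u_3 · u_1 = 0 (should be 0)
  u_3 · u_2 = 0 (should be 0)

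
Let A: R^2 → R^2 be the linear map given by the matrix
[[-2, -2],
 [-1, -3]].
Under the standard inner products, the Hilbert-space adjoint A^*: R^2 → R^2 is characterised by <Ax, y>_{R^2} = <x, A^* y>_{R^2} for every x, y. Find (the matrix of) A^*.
A^* = A^T =
[[-2, -1],
 [-2, -3]]

For real matrices with standard dot products, the defining identity <Ax, y> = <x, A^* y> gives (Ax)^T y = x^T (A^*) y, i.e. x^T A^T y = x^T (A^*) y. Since this holds for all x, y, we must have A^* = A^T. Therefore
A^* =
[[-2, -1],
 [-2, -3]].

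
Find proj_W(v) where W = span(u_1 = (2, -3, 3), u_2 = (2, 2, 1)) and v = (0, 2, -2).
proj_W(v) = (-108/197, 442/197, -274/197)

Set up U = [u_1 | ... | u_2] ∈ R^(3×2). The projector onto W = col(U) is P = U (U^T U)^(-1) U^T.
Compute U^T U =
  [22, 1]
  [1, 9],
and U^T v = (-12, 2).
Solve U^T U · c = U^T v for the coefficients: c = (-110/197, 56/197). The projection is proj_W(v) = U c.
Check: (v - proj_W(v)) · u_1 = 0  (should be 0).
Check: (v - proj_W(v)) · u_2 = 0  (should be 0).
Result: proj_W(v) = (-108/197, 442/197, -274/197).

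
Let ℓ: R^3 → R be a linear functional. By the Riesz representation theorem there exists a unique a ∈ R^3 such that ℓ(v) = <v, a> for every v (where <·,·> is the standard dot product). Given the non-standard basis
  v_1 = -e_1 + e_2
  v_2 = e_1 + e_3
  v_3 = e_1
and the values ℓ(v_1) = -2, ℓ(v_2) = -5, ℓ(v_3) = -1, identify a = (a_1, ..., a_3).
a = (-1, -3, -4)

Write a = (a_1, ..., a_3) in the standard basis. For each basis vector v_i, ℓ(v_i) = <v_i, a> is a linear equation in the a_j's. Collect the n equations into a matrix system V a = ℓ, where row i of V is v_i (expressed in the standard basis). Since V is invertible (lower-triangular with 1s on the diagonal, up to permutation), solve by back-substitution:
  V =
[[-1, 1, 0],
 [1, 0, 1],
 [1, 0, 0]]
  V a = (-2, -5, -1)
Solving gives a = (-1, -3, -4).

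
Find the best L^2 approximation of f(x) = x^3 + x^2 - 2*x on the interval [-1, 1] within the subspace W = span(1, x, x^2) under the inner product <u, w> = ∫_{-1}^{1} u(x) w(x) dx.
g(x) = x^2 - 7*x/5

The best approximation g ∈ W is the orthogonal projection of f onto W. Writing g = a_0 + a_1 x + a_2 x^2, the coefficients solve the normal equations G · a = b where
  G_{ij} = <φ_i, φ_j> and b_i = <f, φ_i>, with φ_0 = 1, φ_1 = x, φ_2 = x^2.
G =
  [2, 0, 2/3]
  [0, 2/3, 0]
  [2/3, 0, 2/5],
b = (2/3, -14/15, 2/5).
Solving gives a_0 = 0, a_1 = -7/5, a_2 = 1, so
  g(x) = x^2 - 7*x/5.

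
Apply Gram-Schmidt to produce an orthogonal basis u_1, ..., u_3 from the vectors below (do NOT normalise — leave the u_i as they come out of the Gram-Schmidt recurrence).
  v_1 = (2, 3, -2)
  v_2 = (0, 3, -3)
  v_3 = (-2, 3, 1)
Orthogonal basis:
  u_1 = (2, 3, -2)
  u_2 = (-30/17, 6/17, -21/17)
  u_3 = (-10/9, 20/9, 20/9)

Apply the Gram-Schmidt recurrence
  u_1 = v_1
  u_i = v_i − Σ_{j<i} ((v_i · u_j) / (u_j · u_j)) · u_j.

Step by step this gives:
  u_1 = (2, 3, -2)
  u_2 = (-30/17, 6/17, -21/17)
  u_3 = (-10/9, 20/9, 20/9)

Orthogonality check:
  u_2 · u_1 = 0 (should be 0)
  u_3 · u_1 = 0 (should be 0)
  u_3 · u_2 = 0 (should be 0)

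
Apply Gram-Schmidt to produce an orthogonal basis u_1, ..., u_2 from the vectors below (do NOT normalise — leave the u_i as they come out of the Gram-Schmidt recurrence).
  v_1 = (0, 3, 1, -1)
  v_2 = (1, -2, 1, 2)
Orthogonal basis:
  u_1 = (0, 3, 1, -1)
  u_2 = (1, -1/11, 18/11, 15/11)

Apply the Gram-Schmidt recurrence
  u_1 = v_1
  u_i = v_i − Σ_{j<i} ((v_i · u_j) / (u_j · u_j)) · u_j.

Step by step this gives:
  u_1 = (0, 3, 1, -1)
  u_2 = (1, -1/11, 18/11, 15/11)

Orthogonality check:
  u_2 · u_1 = 0 (should be 0)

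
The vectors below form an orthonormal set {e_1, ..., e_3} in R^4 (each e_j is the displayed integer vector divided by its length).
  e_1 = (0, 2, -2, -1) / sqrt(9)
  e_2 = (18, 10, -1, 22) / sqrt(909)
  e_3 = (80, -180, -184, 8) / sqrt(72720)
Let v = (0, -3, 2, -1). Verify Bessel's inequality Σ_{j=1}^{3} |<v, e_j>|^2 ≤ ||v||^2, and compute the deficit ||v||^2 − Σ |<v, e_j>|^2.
Σ |<v, e_j>|^2 = 566/45; ||v||^2 = 14; deficit = 64/45

Write each e_j = u_j / sqrt(<u_j, u_j>) where u_j is the displayed integer vector. Then <v, e_j> = <v, u_j> / sqrt(<u_j, u_j>), so |<v, e_j>|^2 = <v, u_j>^2 / <u_j, u_j>.
Coefficients: <v, e_1> = -9/sqrt(9), <v, e_2> = -54/sqrt(909), <v, e_3> = 164/sqrt(72720).
Square and sum: Σ |<v, e_j>|^2 = 566/45.
Compute ||v||^2 = v·v = 14.
Deficit = 14 − 566/45 = 64/45 ≥ 0, confirming Bessel's inequality. (The deficit equals ||v − Σ <v,e_j> e_j||^2, the squared distance from v to span{e_j}.)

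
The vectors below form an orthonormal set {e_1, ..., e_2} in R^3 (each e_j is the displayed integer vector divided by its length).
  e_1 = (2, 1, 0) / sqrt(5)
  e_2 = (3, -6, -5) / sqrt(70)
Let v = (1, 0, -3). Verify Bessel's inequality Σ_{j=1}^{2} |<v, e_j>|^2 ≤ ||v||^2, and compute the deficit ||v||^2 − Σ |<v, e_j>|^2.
Σ |<v, e_j>|^2 = 38/7; ||v||^2 = 10; deficit = 32/7

Write each e_j = u_j / sqrt(<u_j, u_j>) where u_j is the displayed integer vector. Then <v, e_j> = <v, u_j> / sqrt(<u_j, u_j>), so |<v, e_j>|^2 = <v, u_j>^2 / <u_j, u_j>.
Coefficients: <v, e_1> = 2/sqrt(5), <v, e_2> = 18/sqrt(70).
Square and sum: Σ |<v, e_j>|^2 = 38/7.
Compute ||v||^2 = v·v = 10.
Deficit = 10 − 38/7 = 32/7 ≥ 0, confirming Bessel's inequality. (The deficit equals ||v − Σ <v,e_j> e_j||^2, the squared distance from v to span{e_j}.)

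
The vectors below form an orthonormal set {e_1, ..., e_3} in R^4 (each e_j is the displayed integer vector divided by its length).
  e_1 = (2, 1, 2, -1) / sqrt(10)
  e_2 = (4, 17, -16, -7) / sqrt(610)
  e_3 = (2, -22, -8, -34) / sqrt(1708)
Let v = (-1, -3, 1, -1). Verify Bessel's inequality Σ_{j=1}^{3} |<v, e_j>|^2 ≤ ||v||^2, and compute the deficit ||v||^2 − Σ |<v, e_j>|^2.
Σ |<v, e_j>|^2 = 83/7; ||v||^2 = 12; deficit = 1/7

Write each e_j = u_j / sqrt(<u_j, u_j>) where u_j is the displayed integer vector. Then <v, e_j> = <v, u_j> / sqrt(<u_j, u_j>), so |<v, e_j>|^2 = <v, u_j>^2 / <u_j, u_j>.
Coefficients: <v, e_1> = -2/sqrt(10), <v, e_2> = -64/sqrt(610), <v, e_3> = 90/sqrt(1708).
Square and sum: Σ |<v, e_j>|^2 = 83/7.
Compute ||v||^2 = v·v = 12.
Deficit = 12 − 83/7 = 1/7 ≥ 0, confirming Bessel's inequality. (The deficit equals ||v − Σ <v,e_j> e_j||^2, the squared distance from v to span{e_j}.)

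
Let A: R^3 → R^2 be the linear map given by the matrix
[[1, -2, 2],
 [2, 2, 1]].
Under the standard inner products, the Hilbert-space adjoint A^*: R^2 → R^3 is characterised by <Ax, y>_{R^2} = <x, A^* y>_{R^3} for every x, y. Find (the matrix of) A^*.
A^* = A^T =
[[1, 2],
 [-2, 2],
 [2, 1]]

For real matrices with standard dot products, the defining identity <Ax, y> = <x, A^* y> gives (Ax)^T y = x^T (A^*) y, i.e. x^T A^T y = x^T (A^*) y. Since this holds for all x, y, we must have A^* = A^T. Therefore
A^* =
[[1, 2],
 [-2, 2],
 [2, 1]].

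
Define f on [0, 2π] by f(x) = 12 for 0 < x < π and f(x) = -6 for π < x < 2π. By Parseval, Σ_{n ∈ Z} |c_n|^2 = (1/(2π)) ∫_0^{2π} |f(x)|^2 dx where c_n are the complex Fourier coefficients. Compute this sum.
Σ |c_n|^2 = 90

Parseval equates the L^2 energy of f (normalised by 1/(2π)) with the ℓ^2 sum of its Fourier coefficients: (1/(2π)) ∫_0^{2π} |f|^2 = Σ |c_n|^2.
Compute the left side: (1/(2π)) [∫_0^π 12^2 dx + ∫_π^{2π} (-6)^2 dx] = (1/(2π)) · (144π + 36π) = (144 + 36)/2 = 90.
So Σ_{n ∈ Z} |c_n|^2 = 90.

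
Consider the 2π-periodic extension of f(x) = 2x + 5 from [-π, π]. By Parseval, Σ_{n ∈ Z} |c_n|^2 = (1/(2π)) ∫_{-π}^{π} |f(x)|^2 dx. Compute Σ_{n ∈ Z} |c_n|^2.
Σ |c_n|^2 = 4π^2/3 + 25

Expand and integrate term by term over [-π, π]:
  ∫ (2x)^2 dx = 4·(2π^3/3); ∫ 2·2·(5)·x dx = 0 (odd integrand); ∫ 5^2 dx = 25·2π.
So (1/(2π)) ∫_{-π}^{π} (2x + 5)^2 dx = 4π^2/3 + 25 = 4π^2/3 + 25.
Parseval ⇒ Σ |c_n|^2 = 4π^2/3 + 25.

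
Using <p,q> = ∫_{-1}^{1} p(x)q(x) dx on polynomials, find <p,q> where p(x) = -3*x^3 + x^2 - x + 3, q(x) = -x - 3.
<p,q> = -272/15

Expand the product: p(x)·q(x) = 3*x^4 + 8*x^3 - 2*x^2 - 9.
∫_{-1}^{1} of each monomial x^k gives [2/(k+1) if k even, 0 if k odd]. Integrating term-by-term (or equivalently evaluating the antiderivative F(x) = 3*x^5/5 + 2*x^4 - 2*x^3/3 - 9*x at the endpoints):
  F(1) − F(−1) = -106/15 − (166/15) = -272/15.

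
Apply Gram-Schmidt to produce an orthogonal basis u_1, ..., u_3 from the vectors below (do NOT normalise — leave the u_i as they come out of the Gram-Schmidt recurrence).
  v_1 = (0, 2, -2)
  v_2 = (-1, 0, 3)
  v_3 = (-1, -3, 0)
Orthogonal basis:
  u_1 = (0, 2, -2)
  u_2 = (-1, 3/2, 3/2)
  u_3 = (-18/11, -6/11, -6/11)

Apply the Gram-Schmidt recurrence
  u_1 = v_1
  u_i = v_i − Σ_{j<i} ((v_i · u_j) / (u_j · u_j)) · u_j.

Step by step this gives:
  u_1 = (0, 2, -2)
  u_2 = (-1, 3/2, 3/2)
  u_3 = (-18/11, -6/11, -6/11)

Orthogonality check:
  u_2 · u_1 = 0 (should be 0)
  u_3 · u_1 = 0 (should be 0)
  u_3 · u_2 = 0 (should be 0)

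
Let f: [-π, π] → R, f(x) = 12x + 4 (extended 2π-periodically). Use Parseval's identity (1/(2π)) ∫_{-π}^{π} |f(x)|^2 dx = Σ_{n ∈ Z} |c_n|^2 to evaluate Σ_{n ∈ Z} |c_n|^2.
Σ |c_n|^2 = 48π^2 + 16

Expand and integrate term by term over [-π, π]:
  ∫ (12x)^2 dx = 144·(2π^3/3); ∫ 2·12·(4)·x dx = 0 (odd integrand); ∫ 4^2 dx = 16·2π.
So (1/(2π)) ∫_{-π}^{π} (12x + 4)^2 dx = 144π^2/3 + 16 = 48π^2 + 16.
Parseval ⇒ Σ |c_n|^2 = 48π^2 + 16.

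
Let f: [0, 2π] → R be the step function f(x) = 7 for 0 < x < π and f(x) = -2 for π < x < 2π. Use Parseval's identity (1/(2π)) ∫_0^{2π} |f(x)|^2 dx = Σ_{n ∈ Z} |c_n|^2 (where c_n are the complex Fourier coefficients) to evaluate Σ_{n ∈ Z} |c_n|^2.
Σ |c_n|^2 = 53/2

Parseval equates the L^2 energy of f (normalised by 1/(2π)) with the ℓ^2 sum of its Fourier coefficients: (1/(2π)) ∫_0^{2π} |f|^2 = Σ |c_n|^2.
Compute the left side: (1/(2π)) [∫_0^π 7^2 dx + ∫_π^{2π} (-2)^2 dx] = (1/(2π)) · (49π + 4π) = (49 + 4)/2 = 53/2.
So Σ_{n ∈ Z} |c_n|^2 = 53/2.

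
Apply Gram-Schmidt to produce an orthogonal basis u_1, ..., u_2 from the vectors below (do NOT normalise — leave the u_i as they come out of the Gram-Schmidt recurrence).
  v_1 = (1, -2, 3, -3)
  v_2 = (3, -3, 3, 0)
Orthogonal basis:
  u_1 = (1, -2, 3, -3)
  u_2 = (51/23, -33/23, 15/23, 54/23)

Apply the Gram-Schmidt recurrence
  u_1 = v_1
  u_i = v_i − Σ_{j<i} ((v_i · u_j) / (u_j · u_j)) · u_j.

Step by step this gives:
  u_1 = (1, -2, 3, -3)
  u_2 = (51/23, -33/23, 15/23, 54/23)

Orthogonality check:
  u_2 · u_1 = 0 (should be 0)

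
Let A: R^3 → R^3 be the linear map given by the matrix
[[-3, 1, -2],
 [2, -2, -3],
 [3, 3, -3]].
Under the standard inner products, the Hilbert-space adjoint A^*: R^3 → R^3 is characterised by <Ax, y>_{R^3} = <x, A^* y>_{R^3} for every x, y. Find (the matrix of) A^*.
A^* = A^T =
[[-3, 2, 3],
 [1, -2, 3],
 [-2, -3, -3]]

For real matrices with standard dot products, the defining identity <Ax, y> = <x, A^* y> gives (Ax)^T y = x^T (A^*) y, i.e. x^T A^T y = x^T (A^*) y. Since this holds for all x, y, we must have A^* = A^T. Therefore
A^* =
[[-3, 2, 3],
 [1, -2, 3],
 [-2, -3, -3]].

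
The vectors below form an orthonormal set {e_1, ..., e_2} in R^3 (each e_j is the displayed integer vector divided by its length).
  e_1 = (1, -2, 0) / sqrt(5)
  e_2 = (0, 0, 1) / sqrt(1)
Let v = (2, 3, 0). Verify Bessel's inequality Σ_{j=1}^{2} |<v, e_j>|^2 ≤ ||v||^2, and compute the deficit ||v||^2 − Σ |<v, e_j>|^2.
Σ |<v, e_j>|^2 = 16/5; ||v||^2 = 13; deficit = 49/5

Write each e_j = u_j / sqrt(<u_j, u_j>) where u_j is the displayed integer vector. Then <v, e_j> = <v, u_j> / sqrt(<u_j, u_j>), so |<v, e_j>|^2 = <v, u_j>^2 / <u_j, u_j>.
Coefficients: <v, e_1> = -4/sqrt(5), <v, e_2> = 0/sqrt(1).
Square and sum: Σ |<v, e_j>|^2 = 16/5.
Compute ||v||^2 = v·v = 13.
Deficit = 13 − 16/5 = 49/5 ≥ 0, confirming Bessel's inequality. (The deficit equals ||v − Σ <v,e_j> e_j||^2, the squared distance from v to span{e_j}.)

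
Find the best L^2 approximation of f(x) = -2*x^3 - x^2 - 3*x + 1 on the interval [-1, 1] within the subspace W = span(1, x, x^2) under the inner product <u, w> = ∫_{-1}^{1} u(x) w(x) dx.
g(x) = -x^2 - 21*x/5 + 1

The best approximation g ∈ W is the orthogonal projection of f onto W. Writing g = a_0 + a_1 x + a_2 x^2, the coefficients solve the normal equations G · a = b where
  G_{ij} = <φ_i, φ_j> and b_i = <f, φ_i>, with φ_0 = 1, φ_1 = x, φ_2 = x^2.
G =
  [2, 0, 2/3]
  [0, 2/3, 0]
  [2/3, 0, 2/5],
b = (4/3, -14/5, 4/15).
Solving gives a_0 = 1, a_1 = -21/5, a_2 = -1, so
  g(x) = -x^2 - 21*x/5 + 1.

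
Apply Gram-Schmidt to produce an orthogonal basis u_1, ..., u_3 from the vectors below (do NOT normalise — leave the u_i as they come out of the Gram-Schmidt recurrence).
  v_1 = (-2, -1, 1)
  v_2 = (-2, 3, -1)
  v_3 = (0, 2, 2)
Orthogonal basis:
  u_1 = (-2, -1, 1)
  u_2 = (-2, 3, -1)
  u_3 = (4/7, 8/7, 16/7)

Apply the Gram-Schmidt recurrence
  u_1 = v_1
  u_i = v_i − Σ_{j<i} ((v_i · u_j) / (u_j · u_j)) · u_j.

Step by step this gives:
  u_1 = (-2, -1, 1)
  u_2 = (-2, 3, -1)
  u_3 = (4/7, 8/7, 16/7)

Orthogonality check:
  u_2 · u_1 = 0 (should be 0)
  u_3 · u_1 = 0 (should be 0)
  u_3 · u_2 = 0 (should be 0)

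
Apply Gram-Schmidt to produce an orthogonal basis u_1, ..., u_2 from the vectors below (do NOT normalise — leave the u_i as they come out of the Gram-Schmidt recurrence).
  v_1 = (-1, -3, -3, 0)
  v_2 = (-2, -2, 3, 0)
Orthogonal basis:
  u_1 = (-1, -3, -3, 0)
  u_2 = (-39/19, -41/19, 54/19, 0)

Apply the Gram-Schmidt recurrence
  u_1 = v_1
  u_i = v_i − Σ_{j<i} ((v_i · u_j) / (u_j · u_j)) · u_j.

Step by step this gives:
  u_1 = (-1, -3, -3, 0)
  u_2 = (-39/19, -41/19, 54/19, 0)

Orthogonality check:
  u_2 · u_1 = 0 (should be 0)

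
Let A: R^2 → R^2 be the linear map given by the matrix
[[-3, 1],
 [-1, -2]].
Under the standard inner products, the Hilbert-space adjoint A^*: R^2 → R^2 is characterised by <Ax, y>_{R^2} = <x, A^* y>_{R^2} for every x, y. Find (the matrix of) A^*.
A^* = A^T =
[[-3, -1],
 [1, -2]]

For real matrices with standard dot products, the defining identity <Ax, y> = <x, A^* y> gives (Ax)^T y = x^T (A^*) y, i.e. x^T A^T y = x^T (A^*) y. Since this holds for all x, y, we must have A^* = A^T. Therefore
A^* =
[[-3, -1],
 [1, -2]].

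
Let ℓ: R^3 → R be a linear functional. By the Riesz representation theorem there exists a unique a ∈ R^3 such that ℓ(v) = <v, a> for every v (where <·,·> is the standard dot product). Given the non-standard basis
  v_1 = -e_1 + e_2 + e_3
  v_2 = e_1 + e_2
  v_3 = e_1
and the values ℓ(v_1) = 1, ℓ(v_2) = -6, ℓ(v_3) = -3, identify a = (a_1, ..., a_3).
a = (-3, -3, 1)

Write a = (a_1, ..., a_3) in the standard basis. For each basis vector v_i, ℓ(v_i) = <v_i, a> is a linear equation in the a_j's. Collect the n equations into a matrix system V a = ℓ, where row i of V is v_i (expressed in the standard basis). Since V is invertible (lower-triangular with 1s on the diagonal, up to permutation), solve by back-substitution:
  V =
[[-1, 1, 1],
 [1, 1, 0],
 [1, 0, 0]]
  V a = (1, -6, -3)
Solving gives a = (-3, -3, 1).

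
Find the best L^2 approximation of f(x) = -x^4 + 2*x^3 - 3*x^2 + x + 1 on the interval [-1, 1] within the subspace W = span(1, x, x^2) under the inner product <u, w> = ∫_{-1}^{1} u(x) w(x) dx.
g(x) = -27*x^2/7 + 11*x/5 + 38/35

The best approximation g ∈ W is the orthogonal projection of f onto W. Writing g = a_0 + a_1 x + a_2 x^2, the coefficients solve the normal equations G · a = b where
  G_{ij} = <φ_i, φ_j> and b_i = <f, φ_i>, with φ_0 = 1, φ_1 = x, φ_2 = x^2.
G =
  [2, 0, 2/3]
  [0, 2/3, 0]
  [2/3, 0, 2/5],
b = (-2/5, 22/15, -86/105).
Solving gives a_0 = 38/35, a_1 = 11/5, a_2 = -27/7, so
  g(x) = -27*x^2/7 + 11*x/5 + 38/35.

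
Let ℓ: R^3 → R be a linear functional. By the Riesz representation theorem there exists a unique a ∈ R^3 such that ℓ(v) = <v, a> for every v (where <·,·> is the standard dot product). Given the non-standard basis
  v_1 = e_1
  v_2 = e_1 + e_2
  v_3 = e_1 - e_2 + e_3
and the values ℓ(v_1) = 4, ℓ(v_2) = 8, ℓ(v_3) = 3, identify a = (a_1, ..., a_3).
a = (4, 4, 3)

Write a = (a_1, ..., a_3) in the standard basis. For each basis vector v_i, ℓ(v_i) = <v_i, a> is a linear equation in the a_j's. Collect the n equations into a matrix system V a = ℓ, where row i of V is v_i (expressed in the standard basis). Since V is invertible (lower-triangular with 1s on the diagonal, up to permutation), solve by back-substitution:
  V =
[[1, 0, 0],
 [1, 1, 0],
 [1, -1, 1]]
  V a = (4, 8, 3)
Solving gives a = (4, 4, 3).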